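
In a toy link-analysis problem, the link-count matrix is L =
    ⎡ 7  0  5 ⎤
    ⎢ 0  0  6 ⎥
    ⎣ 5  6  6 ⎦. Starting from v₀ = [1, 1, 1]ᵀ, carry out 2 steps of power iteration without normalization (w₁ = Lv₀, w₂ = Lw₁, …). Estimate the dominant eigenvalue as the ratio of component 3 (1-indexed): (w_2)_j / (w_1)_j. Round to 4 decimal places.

λ ≈ 11.6471

w1 = Lv₀ = (7·1 + 0·1 + 5·1; 0·1 + 0·1 + 6·1; 5·1 + 6·1 + 6·1) = (12, 6, 17)
w2 = Lw1 = (7·12 + 0·6 + 5·17; 0·12 + 0·6 + 6·17; 5·12 + 6·6 + 6·17) = (169, 102, 198)
Ratio at component: 198 / 17 = 11.6471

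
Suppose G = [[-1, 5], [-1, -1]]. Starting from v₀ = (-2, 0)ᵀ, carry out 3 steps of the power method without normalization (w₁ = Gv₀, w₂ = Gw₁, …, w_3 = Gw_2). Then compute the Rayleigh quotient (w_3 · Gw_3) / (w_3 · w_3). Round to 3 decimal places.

λ ≈ -0.440

w1 = Gv₀ = ((-1)·(-2) + 5·0; (-1)·(-2) + (-1)·0) = (2, 2)
w2 = Gw1 = ((-1)·2 + 5·2; (-1)·2 + (-1)·2) = (8, -4)
w3 = Gw2 = (-28, -4)
Gw3 = (8, 32)
w3·Gw3 = (-28)·8 + (-4)·32 = -352; w3·w3 = (-28)·(-28) + (-4)·(-4) = 800
λ ≈ -352/800 = -0.440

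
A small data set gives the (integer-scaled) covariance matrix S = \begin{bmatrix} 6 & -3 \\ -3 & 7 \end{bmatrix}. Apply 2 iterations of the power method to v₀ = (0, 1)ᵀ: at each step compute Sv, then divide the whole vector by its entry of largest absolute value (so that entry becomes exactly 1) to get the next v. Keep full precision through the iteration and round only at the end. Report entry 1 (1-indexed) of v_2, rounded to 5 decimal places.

Sv0 = (-3.000000, 7.000000); divide by 7.000000 → v1 = (-0.428571, 1.000000)
Sv1 = (-5.571429, 8.285714); divide by 8.285714 → v2 = (-0.672414, 1.000000)
Requested entry of v2: -39/58 = -0.67241

-0.67241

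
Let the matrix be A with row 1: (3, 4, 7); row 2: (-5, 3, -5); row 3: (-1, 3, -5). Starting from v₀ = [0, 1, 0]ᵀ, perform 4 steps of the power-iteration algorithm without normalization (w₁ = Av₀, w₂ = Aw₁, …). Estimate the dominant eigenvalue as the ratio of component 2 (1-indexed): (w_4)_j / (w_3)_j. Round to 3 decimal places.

0.787

w1 = Av₀ = (3·0 + 4·1 + 7·0; (-5)·0 + 3·1 + (-5)·0; (-1)·0 + 3·1 + (-5)·0) = (4, 3, 3)
w2 = Aw1 = (3·4 + 4·3 + 7·3; (-5)·4 + 3·3 + (-5)·3; (-1)·4 + 3·3 + (-5)·3) = (45, -26, -10)
w3 = Aw2 = (-39, -253, -73)
w4 = Aw3 = (-1640, -199, -355)
Ratio at component: -199 / -253 = 0.787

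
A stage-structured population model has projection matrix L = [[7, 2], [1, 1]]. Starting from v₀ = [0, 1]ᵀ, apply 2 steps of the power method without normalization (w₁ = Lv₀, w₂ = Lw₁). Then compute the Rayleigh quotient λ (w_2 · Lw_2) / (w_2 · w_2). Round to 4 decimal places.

w1 = Lv₀ = (7·0 + 2·1; 1·0 + 1·1) = (2, 1)
w2 = Lw1 = (7·2 + 2·1; 1·2 + 1·1) = (16, 3)
Lw2 = (118, 19)
w2·Lw2 = 16·118 + 3·19 = 1945; w2·w2 = 16·16 + 3·3 = 265
λ ≈ 1945/265 = 7.3396

7.3396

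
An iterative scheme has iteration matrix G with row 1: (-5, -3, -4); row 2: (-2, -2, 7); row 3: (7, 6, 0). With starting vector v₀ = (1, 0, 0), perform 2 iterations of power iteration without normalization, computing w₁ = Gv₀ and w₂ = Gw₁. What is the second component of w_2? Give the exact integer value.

63

w1 = Gv₀ = ((-5)·1 + (-3)·0 + (-4)·0; (-2)·1 + (-2)·0 + 7·0; 7·1 + 6·0 + 0·0) = (-5, -2, 7)
w2 = Gw1 = ((-5)·(-5) + (-3)·(-2) + (-4)·7; (-2)·(-5) + (-2)·(-2) + 7·7; 7·(-5) + 6·(-2) + 0·7) = (3, 63, -47)
The requested component of w2 is 63.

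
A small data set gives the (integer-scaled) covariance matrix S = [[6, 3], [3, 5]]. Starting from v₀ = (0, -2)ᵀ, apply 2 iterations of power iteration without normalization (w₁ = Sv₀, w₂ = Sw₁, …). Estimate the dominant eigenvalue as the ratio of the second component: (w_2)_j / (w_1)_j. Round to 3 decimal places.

6.800

w1 = Sv₀ = (-6, -10)
w2 = Sw1 = (-66, -68)
Ratio at component: -68 / -10 = 6.800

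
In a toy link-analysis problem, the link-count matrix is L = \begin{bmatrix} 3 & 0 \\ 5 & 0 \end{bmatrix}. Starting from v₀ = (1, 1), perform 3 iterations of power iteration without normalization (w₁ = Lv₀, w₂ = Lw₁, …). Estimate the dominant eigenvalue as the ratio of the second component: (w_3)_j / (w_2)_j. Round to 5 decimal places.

λ ≈ 3.00000

w1 = Lv₀ = (3·1 + 0·1; 5·1 + 0·1) = (3, 5)
w2 = Lw1 = (3·3 + 0·5; 5·3 + 0·5) = (9, 15)
w3 = Lw2 = (27, 45)
Ratio at component: 45 / 15 = 3.00000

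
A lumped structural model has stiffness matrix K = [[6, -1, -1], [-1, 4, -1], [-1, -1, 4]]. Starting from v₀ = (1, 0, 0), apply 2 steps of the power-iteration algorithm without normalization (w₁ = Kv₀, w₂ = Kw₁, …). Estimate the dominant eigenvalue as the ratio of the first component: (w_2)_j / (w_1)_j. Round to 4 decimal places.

w1 = Kv₀ = (6, -1, -1)
w2 = Kw1 = (38, -9, -9)
Ratio at component: 38 / 6 = 6.3333

λ ≈ 6.3333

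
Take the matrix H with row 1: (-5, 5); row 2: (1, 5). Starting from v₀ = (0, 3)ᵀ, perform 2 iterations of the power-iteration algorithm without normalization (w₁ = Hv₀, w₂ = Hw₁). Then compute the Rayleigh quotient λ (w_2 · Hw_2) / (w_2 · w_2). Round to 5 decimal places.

5.00000

w1 = Hv₀ = (15, 15)
w2 = Hw1 = (0, 90)
Hw2 = (450, 450)
w2·Hw2 = 0·450 + 90·450 = 40500; w2·w2 = 0·0 + 90·90 = 8100
λ ≈ 40500/8100 = 5.00000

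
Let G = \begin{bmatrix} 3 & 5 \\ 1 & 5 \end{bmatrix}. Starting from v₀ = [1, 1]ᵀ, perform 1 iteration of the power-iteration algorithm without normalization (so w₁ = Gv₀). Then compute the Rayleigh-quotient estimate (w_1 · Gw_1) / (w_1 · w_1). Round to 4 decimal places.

w1 = Gv₀ = (3·1 + 5·1; 1·1 + 5·1) = (8, 6)
Gw1 = (54, 38)
w1·Gw1 = 8·54 + 6·38 = 660; w1·w1 = 8·8 + 6·6 = 100
λ ≈ 660/100 = 6.6000

λ ≈ 6.6000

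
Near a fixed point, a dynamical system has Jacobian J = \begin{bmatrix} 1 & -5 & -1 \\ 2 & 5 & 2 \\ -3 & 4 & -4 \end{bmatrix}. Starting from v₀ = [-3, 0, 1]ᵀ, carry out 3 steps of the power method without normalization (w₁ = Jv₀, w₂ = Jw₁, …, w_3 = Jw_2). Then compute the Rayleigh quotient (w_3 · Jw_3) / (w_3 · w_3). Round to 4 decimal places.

w1 = Jv₀ = (1·(-3) + (-5)·0 + (-1)·1; 2·(-3) + 5·0 + 2·1; (-3)·(-3) + 4·0 + (-4)·1) = (-4, -4, 5)
w2 = Jw1 = (1·(-4) + (-5)·(-4) + (-1)·5; 2·(-4) + 5·(-4) + 2·5; (-3)·(-4) + 4·(-4) + (-4)·5) = (11, -18, -24)
w3 = Jw2 = (125, -116, -9)
Jw3 = (714, -348, -803)
w3·Jw3 = 125·714 + (-116)·(-348) + (-9)·(-803) = 136845; w3·w3 = 125·125 + (-116)·(-116) + (-9)·(-9) = 29162
λ ≈ 136845/29162 = 4.6926

λ ≈ 4.6926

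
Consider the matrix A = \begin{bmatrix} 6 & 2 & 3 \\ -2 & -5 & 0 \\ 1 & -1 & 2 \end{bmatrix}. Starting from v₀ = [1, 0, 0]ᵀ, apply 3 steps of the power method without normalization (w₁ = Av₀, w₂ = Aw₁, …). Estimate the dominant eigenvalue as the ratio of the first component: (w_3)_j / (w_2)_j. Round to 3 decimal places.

λ ≈ 6.743

w1 = Av₀ = (6·1 + 2·0 + 3·0; (-2)·1 + (-5)·0 + 0·0; 1·1 + (-1)·0 + 2·0) = (6, -2, 1)
w2 = Aw1 = (6·6 + 2·(-2) + 3·1; (-2)·6 + (-5)·(-2) + 0·1; 1·6 + (-1)·(-2) + 2·1) = (35, -2, 10)
w3 = Aw2 = (236, -60, 57)
Ratio at component: 236 / 35 = 6.743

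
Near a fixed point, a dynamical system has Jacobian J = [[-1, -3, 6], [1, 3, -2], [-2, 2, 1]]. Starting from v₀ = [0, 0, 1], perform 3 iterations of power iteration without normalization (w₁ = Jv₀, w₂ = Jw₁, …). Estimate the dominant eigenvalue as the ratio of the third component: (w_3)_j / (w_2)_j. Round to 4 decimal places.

2.0667

w1 = Jv₀ = ((-1)·0 + (-3)·0 + 6·1; 1·0 + 3·0 + (-2)·1; (-2)·0 + 2·0 + 1·1) = (6, -2, 1)
w2 = Jw1 = ((-1)·6 + (-3)·(-2) + 6·1; 1·6 + 3·(-2) + (-2)·1; (-2)·6 + 2·(-2) + 1·1) = (6, -2, -15)
w3 = Jw2 = (-90, 30, -31)
Ratio at component: -31 / -15 = 2.0667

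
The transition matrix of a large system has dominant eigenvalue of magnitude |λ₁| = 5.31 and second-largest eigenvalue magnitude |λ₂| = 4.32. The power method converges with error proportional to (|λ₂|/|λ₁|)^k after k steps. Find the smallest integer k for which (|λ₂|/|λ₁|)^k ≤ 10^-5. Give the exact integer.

56

|λ₂/λ₁| = 4.32/5.31 = 0.81356
Need k ≥ ln(10^-5) / ln(0.81356) = -11.5129 / -0.2063 ≈ 55.797
Smallest integer k satisfying the bound: 56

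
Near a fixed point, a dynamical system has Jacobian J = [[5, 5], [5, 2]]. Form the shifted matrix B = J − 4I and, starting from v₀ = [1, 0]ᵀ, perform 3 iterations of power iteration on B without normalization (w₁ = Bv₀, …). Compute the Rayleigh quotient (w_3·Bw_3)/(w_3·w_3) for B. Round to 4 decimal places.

μ ≈ -1.9284

B = J − 4I has rows (1, 5); (5, -2)
w1 = Bv₀ = (1·1 + 5·0; 5·1 + (-2)·0) = (1, 5)
w2 = Bw1 = (1·1 + 5·5; 5·1 + (-2)·5) = (26, -5)
w3 = Bw2 = (1, 140)
Bw3 = (701, -275)
w3·Bw3 = -37799; w3·w3 = 19601; μ ≈ -37799/19601 = -1.9284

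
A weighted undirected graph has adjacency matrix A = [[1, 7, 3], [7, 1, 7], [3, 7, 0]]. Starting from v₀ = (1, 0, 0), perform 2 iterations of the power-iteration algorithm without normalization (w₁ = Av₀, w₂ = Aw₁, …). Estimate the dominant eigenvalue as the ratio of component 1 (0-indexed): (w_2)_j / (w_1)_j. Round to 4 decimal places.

w1 = Av₀ = (1, 7, 3)
w2 = Aw1 = (59, 35, 52)
Ratio at component: 35 / 7 = 5.0000

5.0000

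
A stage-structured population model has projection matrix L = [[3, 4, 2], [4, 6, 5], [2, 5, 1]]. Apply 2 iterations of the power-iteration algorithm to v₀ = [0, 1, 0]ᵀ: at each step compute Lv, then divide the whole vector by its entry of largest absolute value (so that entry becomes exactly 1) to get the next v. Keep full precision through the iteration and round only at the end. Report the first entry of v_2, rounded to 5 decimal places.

Lv0 = (4.000000, 6.000000, 5.000000); divide by 6.000000 → v1 = (0.666667, 1.000000, 0.833333)
Lv1 = (7.666667, 12.833333, 7.166667); divide by 12.833333 → v2 = (0.597403, 1.000000, 0.558442)
Requested entry of v2: 46/77 = 0.59740

0.59740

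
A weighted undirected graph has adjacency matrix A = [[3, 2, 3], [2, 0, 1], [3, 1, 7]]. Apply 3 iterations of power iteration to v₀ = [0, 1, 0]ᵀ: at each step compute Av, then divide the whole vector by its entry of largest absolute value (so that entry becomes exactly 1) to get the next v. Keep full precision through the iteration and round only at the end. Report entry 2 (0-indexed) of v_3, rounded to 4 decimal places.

1.0000

Av0 = (2.00000, 0.00000, 1.00000); divide by 2.00000 → v1 = (1.00000, 0.00000, 0.50000)
Av1 = (4.50000, 2.50000, 6.50000); divide by 6.50000 → v2 = (0.69231, 0.38462, 1.00000)
Av2 = (5.84615, 2.38462, 9.46154); divide by 9.46154 → v3 = (0.61789, 0.25203, 1.00000)
Requested entry of v3: 123/123 = 1.0000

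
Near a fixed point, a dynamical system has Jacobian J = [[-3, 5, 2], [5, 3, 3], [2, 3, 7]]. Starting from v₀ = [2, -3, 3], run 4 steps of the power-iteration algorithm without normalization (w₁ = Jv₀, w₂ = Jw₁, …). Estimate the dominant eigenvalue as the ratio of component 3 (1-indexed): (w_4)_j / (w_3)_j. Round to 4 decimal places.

w1 = Jv₀ = ((-3)·2 + 5·(-3) + 2·3; 5·2 + 3·(-3) + 3·3; 2·2 + 3·(-3) + 7·3) = (-15, 10, 16)
w2 = Jw1 = ((-3)·(-15) + 5·10 + 2·16; 5·(-15) + 3·10 + 3·16; 2·(-15) + 3·10 + 7·16) = (127, 3, 112)
w3 = Jw2 = (-142, 980, 1047)
w4 = Jw3 = (7420, 5371, 9985)
Ratio at component: 9985 / 1047 = 9.5368

λ ≈ 9.5368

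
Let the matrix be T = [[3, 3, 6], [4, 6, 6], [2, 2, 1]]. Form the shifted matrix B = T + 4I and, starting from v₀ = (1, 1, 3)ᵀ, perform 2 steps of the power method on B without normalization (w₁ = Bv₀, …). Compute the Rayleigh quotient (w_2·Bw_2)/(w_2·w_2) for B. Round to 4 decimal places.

μ ≈ 14.8383

B = T + 4I has rows (7, 3, 6); (4, 10, 6); (2, 2, 5)
w1 = Bv₀ = (7·1 + 3·1 + 6·3; 4·1 + 10·1 + 6·3; 2·1 + 2·1 + 5·3) = (28, 32, 19)
w2 = Bw1 = (7·28 + 3·32 + 6·19; 4·28 + 10·32 + 6·19; 2·28 + 2·32 + 5·19) = (406, 546, 215)
Bw2 = (5770, 8374, 2979)
w2·Bw2 = 7555309; w2·w2 = 509177; μ ≈ 7555309/509177 = 14.8383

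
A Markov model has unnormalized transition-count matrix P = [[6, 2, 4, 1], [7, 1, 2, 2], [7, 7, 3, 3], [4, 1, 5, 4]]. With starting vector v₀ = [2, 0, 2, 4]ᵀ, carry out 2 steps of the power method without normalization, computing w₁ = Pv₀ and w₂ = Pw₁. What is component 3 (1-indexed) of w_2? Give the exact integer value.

548

w1 = Pv₀ = (24, 26, 32, 34)
w2 = Pw1 = (358, 326, 548, 418)
The requested component of w2 is 548.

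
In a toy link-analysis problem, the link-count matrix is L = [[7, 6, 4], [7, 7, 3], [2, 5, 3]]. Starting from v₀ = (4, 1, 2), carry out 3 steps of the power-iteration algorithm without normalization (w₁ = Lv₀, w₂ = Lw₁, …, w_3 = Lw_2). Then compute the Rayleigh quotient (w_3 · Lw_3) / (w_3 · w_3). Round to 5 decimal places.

λ ≈ 15.46979

w1 = Lv₀ = (7·4 + 6·1 + 4·2; 7·4 + 7·1 + 3·2; 2·4 + 5·1 + 3·2) = (42, 41, 19)
w2 = Lw1 = (7·42 + 6·41 + 4·19; 7·42 + 7·41 + 3·19; 2·42 + 5·41 + 3·19) = (616, 638, 346)
w3 = Lw2 = (9524, 9816, 5460)
Lw3 = (147404, 151760, 84508)
w3·Lw3 = 9524·147404 + 9816·151760 + 5460·84508 = 3354965536; w3·w3 = 9524·9524 + 9816·9816 + 5460·5460 = 216872032
λ ≈ 3354965536/216872032 = 15.46979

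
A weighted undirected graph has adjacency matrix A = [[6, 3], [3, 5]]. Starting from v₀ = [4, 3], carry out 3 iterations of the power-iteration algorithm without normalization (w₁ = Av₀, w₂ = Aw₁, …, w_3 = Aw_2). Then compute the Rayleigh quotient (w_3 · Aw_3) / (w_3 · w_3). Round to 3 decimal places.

λ ≈ 8.541

w1 = Av₀ = (6·4 + 3·3; 3·4 + 5·3) = (33, 27)
w2 = Aw1 = (6·33 + 3·27; 3·33 + 5·27) = (279, 234)
w3 = Aw2 = (2376, 2007)
Aw3 = (20277, 17163)
w3·Aw3 = 2376·20277 + 2007·17163 = 82624293; w3·w3 = 2376·2376 + 2007·2007 = 9673425
λ ≈ 82624293/9673425 = 8.541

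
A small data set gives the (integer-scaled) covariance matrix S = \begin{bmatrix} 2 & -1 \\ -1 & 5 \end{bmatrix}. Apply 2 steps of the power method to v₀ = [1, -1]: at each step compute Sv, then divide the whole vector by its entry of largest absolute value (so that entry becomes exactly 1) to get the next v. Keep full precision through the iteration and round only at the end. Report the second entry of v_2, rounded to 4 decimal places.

1.0000

Sv0 = (3.00000, -6.00000); divide by -6.00000 → v1 = (-0.50000, 1.00000)
Sv1 = (-2.00000, 5.50000); divide by 5.50000 → v2 = (-0.36364, 1.00000)
Requested entry of v2: -33/-33 = 1.0000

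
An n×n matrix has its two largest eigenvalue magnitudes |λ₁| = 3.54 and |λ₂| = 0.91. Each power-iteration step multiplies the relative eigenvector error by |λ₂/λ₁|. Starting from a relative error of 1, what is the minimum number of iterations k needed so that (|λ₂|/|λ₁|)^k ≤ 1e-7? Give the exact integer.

12

|λ₂/λ₁| = 0.91/3.54 = 0.25706
Need k ≥ ln(1e-7) / ln(0.25706) = -16.1181 / -1.3584 ≈ 11.865
Smallest integer k satisfying the bound: 12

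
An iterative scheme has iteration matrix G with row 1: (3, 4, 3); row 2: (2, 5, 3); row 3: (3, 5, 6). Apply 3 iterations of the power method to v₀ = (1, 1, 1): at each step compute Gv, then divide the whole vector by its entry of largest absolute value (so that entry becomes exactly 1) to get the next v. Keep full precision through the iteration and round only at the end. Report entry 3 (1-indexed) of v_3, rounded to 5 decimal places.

1.00000

Gv0 = (10.000000, 10.000000, 14.000000); divide by 14.000000 → v1 = (0.714286, 0.714286, 1.000000)
Gv1 = (8.000000, 8.000000, 11.714286); divide by 11.714286 → v2 = (0.682927, 0.682927, 1.000000)
Gv2 = (7.780488, 7.780488, 11.463415); divide by 11.463415 → v3 = (0.678723, 0.678723, 1.000000)
Requested entry of v3: 1880/1880 = 1.00000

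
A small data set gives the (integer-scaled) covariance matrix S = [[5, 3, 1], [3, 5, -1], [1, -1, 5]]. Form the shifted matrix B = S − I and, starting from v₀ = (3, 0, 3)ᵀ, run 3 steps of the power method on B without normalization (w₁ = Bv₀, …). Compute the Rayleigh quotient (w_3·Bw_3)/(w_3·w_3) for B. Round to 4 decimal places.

μ ≈ 6.5652

B = S − I has rows (4, 3, 1); (3, 4, -1); (1, -1, 4)
w1 = Bv₀ = (4·3 + 3·0 + 1·3; 3·3 + 4·0 + (-1)·3; 1·3 + (-1)·0 + 4·3) = (15, 6, 15)
w2 = Bw1 = (4·15 + 3·6 + 1·15; 3·15 + 4·6 + (-1)·15; 1·15 + (-1)·6 + 4·15) = (93, 54, 69)
w3 = Bw2 = (603, 426, 315)
Bw3 = (4005, 3198, 1437)
w3·Bw3 = 4230018; w3·w3 = 644310; μ ≈ 4230018/644310 = 6.5652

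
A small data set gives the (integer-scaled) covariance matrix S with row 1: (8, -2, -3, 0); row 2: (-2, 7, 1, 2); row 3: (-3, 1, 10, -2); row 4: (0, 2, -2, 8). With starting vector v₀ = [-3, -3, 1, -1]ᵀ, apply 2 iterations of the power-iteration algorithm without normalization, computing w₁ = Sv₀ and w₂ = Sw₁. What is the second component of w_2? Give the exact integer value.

-84

w1 = Sv₀ = (-21, -16, 18, -16)
w2 = Sw1 = (-190, -84, 259, -196)
The requested component of w2 is -84.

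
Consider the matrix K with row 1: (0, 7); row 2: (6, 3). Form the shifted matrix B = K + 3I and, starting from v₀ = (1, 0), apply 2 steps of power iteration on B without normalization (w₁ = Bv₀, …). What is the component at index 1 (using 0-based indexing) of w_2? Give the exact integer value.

B = K + 3I has rows (3, 7); (6, 6)
w1 = Bv₀ = (3·1 + 7·0; 6·1 + 6·0) = (3, 6)
w2 = Bw1 = (3·3 + 7·6; 6·3 + 6·6) = (51, 54)
Requested component of w2: 54

54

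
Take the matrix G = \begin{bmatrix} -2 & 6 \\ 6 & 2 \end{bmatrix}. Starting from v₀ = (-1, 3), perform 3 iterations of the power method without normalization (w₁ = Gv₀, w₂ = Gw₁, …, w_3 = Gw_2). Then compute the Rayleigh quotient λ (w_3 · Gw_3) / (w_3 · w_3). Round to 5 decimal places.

w1 = Gv₀ = ((-2)·(-1) + 6·3; 6·(-1) + 2·3) = (20, 0)
w2 = Gw1 = ((-2)·20 + 6·0; 6·20 + 2·0) = (-40, 120)
w3 = Gw2 = (800, 0)
Gw3 = (-1600, 4800)
w3·Gw3 = 800·(-1600) + 0·4800 = -1280000; w3·w3 = 800·800 + 0·0 = 640000
λ ≈ -1280000/640000 = -2.00000

λ ≈ -2.00000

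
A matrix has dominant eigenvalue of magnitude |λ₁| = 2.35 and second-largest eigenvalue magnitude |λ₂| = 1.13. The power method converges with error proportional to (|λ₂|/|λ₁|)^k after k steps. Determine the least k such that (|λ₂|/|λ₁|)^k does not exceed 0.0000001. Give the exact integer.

|λ₂/λ₁| = 1.13/2.35 = 0.48085
Need k ≥ ln(0.0000001) / ln(0.48085) = -16.1181 / -0.7322 ≈ 22.013
Smallest integer k satisfying the bound: 23

23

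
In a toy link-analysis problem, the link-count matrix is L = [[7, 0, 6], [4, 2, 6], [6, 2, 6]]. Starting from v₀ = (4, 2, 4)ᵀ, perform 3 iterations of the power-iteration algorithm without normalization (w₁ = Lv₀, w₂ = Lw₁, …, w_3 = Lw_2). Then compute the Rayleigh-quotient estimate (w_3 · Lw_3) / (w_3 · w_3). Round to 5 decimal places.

λ ≈ 13.37399

w1 = Lv₀ = (7·4 + 0·2 + 6·4; 4·4 + 2·2 + 6·4; 6·4 + 2·2 + 6·4) = (52, 44, 52)
w2 = Lw1 = (7·52 + 0·44 + 6·52; 4·52 + 2·44 + 6·52; 6·52 + 2·44 + 6·52) = (676, 608, 712)
w3 = Lw2 = (9004, 8192, 9544)
Lw3 = (120292, 109664, 127672)
w3·Lw3 = 9004·120292 + 8192·109664 + 9544·127672 = 3199978224; w3·w3 = 9004·9004 + 8192·8192 + 9544·9544 = 239268816
λ ≈ 3199978224/239268816 = 13.37399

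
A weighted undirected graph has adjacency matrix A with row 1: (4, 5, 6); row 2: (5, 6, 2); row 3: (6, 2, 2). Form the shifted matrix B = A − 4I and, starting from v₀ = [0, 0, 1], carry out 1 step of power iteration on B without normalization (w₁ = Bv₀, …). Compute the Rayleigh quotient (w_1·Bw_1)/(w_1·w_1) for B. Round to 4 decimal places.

B = A − 4I has rows (0, 5, 6); (5, 2, 2); (6, 2, -2)
w1 = Bv₀ = (0·0 + 5·0 + 6·1; 5·0 + 2·0 + 2·1; 6·0 + 2·0 + (-2)·1) = (6, 2, -2)
Bw1 = (-2, 30, 44)
w1·Bw1 = -40; w1·w1 = 44; μ ≈ -40/44 = -0.9091

-0.9091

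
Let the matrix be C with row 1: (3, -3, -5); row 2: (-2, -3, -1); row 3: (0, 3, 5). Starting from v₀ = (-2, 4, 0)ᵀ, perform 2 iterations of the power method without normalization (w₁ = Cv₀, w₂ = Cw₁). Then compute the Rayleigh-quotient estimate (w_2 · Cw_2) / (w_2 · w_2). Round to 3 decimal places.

w1 = Cv₀ = (3·(-2) + (-3)·4 + (-5)·0; (-2)·(-2) + (-3)·4 + (-1)·0; 0·(-2) + 3·4 + 5·0) = (-18, -8, 12)
w2 = Cw1 = (3·(-18) + (-3)·(-8) + (-5)·12; (-2)·(-18) + (-3)·(-8) + (-1)·12; 0·(-18) + 3·(-8) + 5·12) = (-90, 48, 36)
Cw2 = (-594, 0, 324)
w2·Cw2 = (-90)·(-594) + 48·0 + 36·324 = 65124; w2·w2 = (-90)·(-90) + 48·48 + 36·36 = 11700
λ ≈ 65124/11700 = 5.566

λ ≈ 5.566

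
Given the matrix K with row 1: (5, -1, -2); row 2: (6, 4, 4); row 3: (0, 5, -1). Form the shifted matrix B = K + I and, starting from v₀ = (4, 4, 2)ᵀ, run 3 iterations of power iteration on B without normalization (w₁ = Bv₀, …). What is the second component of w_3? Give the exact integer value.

B = K + I has rows (6, -1, -2); (6, 5, 4); (0, 5, 0)
w1 = Bv₀ = (6·4 + (-1)·4 + (-2)·2; 6·4 + 5·4 + 4·2; 0·4 + 5·4 + 0·2) = (16, 52, 20)
w2 = Bw1 = (6·16 + (-1)·52 + (-2)·20; 6·16 + 5·52 + 4·20; 0·16 + 5·52 + 0·20) = (4, 436, 260)
w3 = Bw2 = (-932, 3244, 2180)
Requested component of w3: 3244

3244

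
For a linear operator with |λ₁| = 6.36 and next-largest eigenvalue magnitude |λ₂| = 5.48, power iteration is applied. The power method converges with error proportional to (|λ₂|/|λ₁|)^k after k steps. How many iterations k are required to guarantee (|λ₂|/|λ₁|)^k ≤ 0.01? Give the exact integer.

|λ₂/λ₁| = 5.48/6.36 = 0.86164
Need k ≥ ln(0.01) / ln(0.86164) = -4.6052 / -0.1489 ≈ 30.923
Smallest integer k satisfying the bound: 31

31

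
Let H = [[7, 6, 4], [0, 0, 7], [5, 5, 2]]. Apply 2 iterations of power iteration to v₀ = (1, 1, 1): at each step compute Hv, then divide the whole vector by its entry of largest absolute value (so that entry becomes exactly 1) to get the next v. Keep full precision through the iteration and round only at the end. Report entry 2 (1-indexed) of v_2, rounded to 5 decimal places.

Hv0 = (17.000000, 7.000000, 12.000000); divide by 17.000000 → v1 = (1.000000, 0.411765, 0.705882)
Hv1 = (12.294118, 4.941176, 8.470588); divide by 12.294118 → v2 = (1.000000, 0.401914, 0.688995)
Requested entry of v2: 84/209 = 0.40191

0.40191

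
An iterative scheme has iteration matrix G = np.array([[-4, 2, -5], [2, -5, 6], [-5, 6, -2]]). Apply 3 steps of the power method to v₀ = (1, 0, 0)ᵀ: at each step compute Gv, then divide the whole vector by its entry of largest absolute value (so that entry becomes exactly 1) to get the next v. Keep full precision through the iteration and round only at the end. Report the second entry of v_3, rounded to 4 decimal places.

-0.9749

Gv0 = (-4.00000, 2.00000, -5.00000); divide by -5.00000 → v1 = (0.80000, -0.40000, 1.00000)
Gv1 = (-9.00000, 9.60000, -8.40000); divide by 9.60000 → v2 = (-0.93750, 1.00000, -0.87500)
Gv2 = (10.12500, -12.12500, 12.43750); divide by 12.43750 → v3 = (0.81407, -0.97487, 1.00000)
Requested entry of v3: 582/-597 = -0.9749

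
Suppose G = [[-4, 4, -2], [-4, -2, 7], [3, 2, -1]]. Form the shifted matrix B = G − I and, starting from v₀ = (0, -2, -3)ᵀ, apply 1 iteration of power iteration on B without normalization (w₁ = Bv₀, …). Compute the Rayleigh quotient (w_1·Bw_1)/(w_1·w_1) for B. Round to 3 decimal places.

B = G − I has rows (-5, 4, -2); (-4, -3, 7); (3, 2, -2)
w1 = Bv₀ = ((-5)·0 + 4·(-2) + (-2)·(-3); (-4)·0 + (-3)·(-2) + 7·(-3); 3·0 + 2·(-2) + (-2)·(-3)) = (-2, -15, 2)
Bw1 = (-54, 67, -40)
w1·Bw1 = -977; w1·w1 = 233; μ ≈ -977/233 = -4.193

μ ≈ -4.193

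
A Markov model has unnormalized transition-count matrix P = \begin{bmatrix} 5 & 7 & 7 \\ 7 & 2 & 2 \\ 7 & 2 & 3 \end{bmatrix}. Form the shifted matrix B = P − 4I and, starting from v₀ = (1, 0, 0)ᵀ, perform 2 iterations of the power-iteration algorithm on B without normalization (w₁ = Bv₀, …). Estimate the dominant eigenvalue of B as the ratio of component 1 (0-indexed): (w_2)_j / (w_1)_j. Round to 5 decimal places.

μ ≈ 1.00000

B = P − 4I has rows (1, 7, 7); (7, -2, 2); (7, 2, -1)
w1 = Bv₀ = (1, 7, 7)
w2 = Bw1 = (99, 7, 14)
Ratio: 7/7 = 1.00000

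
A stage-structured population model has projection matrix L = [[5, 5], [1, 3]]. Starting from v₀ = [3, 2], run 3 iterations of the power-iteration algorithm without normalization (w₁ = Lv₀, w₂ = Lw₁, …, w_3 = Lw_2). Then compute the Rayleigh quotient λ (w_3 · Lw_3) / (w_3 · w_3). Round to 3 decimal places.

w1 = Lv₀ = (5·3 + 5·2; 1·3 + 3·2) = (25, 9)
w2 = Lw1 = (5·25 + 5·9; 1·25 + 3·9) = (170, 52)
w3 = Lw2 = (1110, 326)
Lw3 = (7180, 2088)
w3·Lw3 = 1110·7180 + 326·2088 = 8650488; w3·w3 = 1110·1110 + 326·326 = 1338376
λ ≈ 8650488/1338376 = 6.463

λ ≈ 6.463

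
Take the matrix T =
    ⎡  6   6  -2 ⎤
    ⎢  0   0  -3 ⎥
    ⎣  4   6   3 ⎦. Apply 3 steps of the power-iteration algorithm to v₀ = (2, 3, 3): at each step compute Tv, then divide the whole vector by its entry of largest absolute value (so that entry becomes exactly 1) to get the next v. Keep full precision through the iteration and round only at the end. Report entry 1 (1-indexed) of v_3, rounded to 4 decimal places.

Tv0 = (24.00000, -9.00000, 35.00000); divide by 35.00000 → v1 = (0.68571, -0.25714, 1.00000)
Tv1 = (0.57143, -3.00000, 4.20000); divide by 4.20000 → v2 = (0.13605, -0.71429, 1.00000)
Tv2 = (-5.46939, -3.00000, -0.74150); divide by -5.46939 → v3 = (1.00000, 0.54851, 0.13557)
Requested entry of v3: -804/-804 = 1.0000

1.0000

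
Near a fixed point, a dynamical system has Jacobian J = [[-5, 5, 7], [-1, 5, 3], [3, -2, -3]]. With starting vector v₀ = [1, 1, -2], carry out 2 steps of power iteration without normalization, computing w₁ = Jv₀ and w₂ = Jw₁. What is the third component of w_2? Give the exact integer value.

w1 = Jv₀ = ((-5)·1 + 5·1 + 7·(-2); (-1)·1 + 5·1 + 3·(-2); 3·1 + (-2)·1 + (-3)·(-2)) = (-14, -2, 7)
w2 = Jw1 = ((-5)·(-14) + 5·(-2) + 7·7; (-1)·(-14) + 5·(-2) + 3·7; 3·(-14) + (-2)·(-2) + (-3)·7) = (109, 25, -59)
The requested component of w2 is -59.

-59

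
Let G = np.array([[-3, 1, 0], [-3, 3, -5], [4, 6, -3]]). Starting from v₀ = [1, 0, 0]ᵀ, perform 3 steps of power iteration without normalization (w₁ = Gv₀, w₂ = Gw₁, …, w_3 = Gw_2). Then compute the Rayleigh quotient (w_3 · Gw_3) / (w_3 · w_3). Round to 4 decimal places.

λ ≈ 2.7657

w1 = Gv₀ = ((-3)·1 + 1·0 + 0·0; (-3)·1 + 3·0 + (-5)·0; 4·1 + 6·0 + (-3)·0) = (-3, -3, 4)
w2 = Gw1 = ((-3)·(-3) + 1·(-3) + 0·4; (-3)·(-3) + 3·(-3) + (-5)·4; 4·(-3) + 6·(-3) + (-3)·4) = (6, -20, -42)
w3 = Gw2 = (-38, 132, 30)
Gw3 = (246, 360, 550)
w3·Gw3 = (-38)·246 + 132·360 + 30·550 = 54672; w3·w3 = (-38)·(-38) + 132·132 + 30·30 = 19768
λ ≈ 54672/19768 = 2.7657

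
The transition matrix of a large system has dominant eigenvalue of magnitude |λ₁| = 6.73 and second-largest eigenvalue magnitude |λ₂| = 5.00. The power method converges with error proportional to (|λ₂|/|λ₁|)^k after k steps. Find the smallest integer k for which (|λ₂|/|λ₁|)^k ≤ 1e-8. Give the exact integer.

|λ₂/λ₁| = 5.00/6.73 = 0.74294
Need k ≥ ln(1e-8) / ln(0.74294) = -18.4207 / -0.2971 ≈ 61.994
Smallest integer k satisfying the bound: 62

62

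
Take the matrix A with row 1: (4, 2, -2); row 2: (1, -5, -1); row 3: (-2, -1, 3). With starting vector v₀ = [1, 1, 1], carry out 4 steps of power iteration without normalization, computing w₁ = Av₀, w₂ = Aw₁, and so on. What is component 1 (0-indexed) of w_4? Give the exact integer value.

818

w1 = Av₀ = (4, -5, 0)
w2 = Aw1 = (6, 29, -3)
w3 = Aw2 = (88, -136, -50)
w4 = Aw3 = (180, 818, -190)
The requested component of w4 is 818.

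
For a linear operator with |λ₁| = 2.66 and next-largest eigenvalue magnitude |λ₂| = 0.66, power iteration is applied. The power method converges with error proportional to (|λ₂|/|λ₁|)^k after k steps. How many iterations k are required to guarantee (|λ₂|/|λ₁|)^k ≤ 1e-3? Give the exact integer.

|λ₂/λ₁| = 0.66/2.66 = 0.24812
Need k ≥ ln(1e-3) / ln(0.24812) = -6.9078 / -1.3938 ≈ 4.956
Smallest integer k satisfying the bound: 5

5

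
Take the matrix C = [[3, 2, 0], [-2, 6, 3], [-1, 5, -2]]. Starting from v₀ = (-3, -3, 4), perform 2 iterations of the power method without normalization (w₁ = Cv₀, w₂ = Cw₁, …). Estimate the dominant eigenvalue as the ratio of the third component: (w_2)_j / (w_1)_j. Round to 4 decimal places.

λ ≈ -2.7500

w1 = Cv₀ = (-15, 0, -20)
w2 = Cw1 = (-45, -30, 55)
Ratio at component: 55 / -20 = -2.7500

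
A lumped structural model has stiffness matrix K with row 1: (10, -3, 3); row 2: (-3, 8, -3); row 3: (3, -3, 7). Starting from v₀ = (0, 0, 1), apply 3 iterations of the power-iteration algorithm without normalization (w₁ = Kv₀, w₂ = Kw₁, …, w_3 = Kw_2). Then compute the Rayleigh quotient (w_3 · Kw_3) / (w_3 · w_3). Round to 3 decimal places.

λ ≈ 14.472

w1 = Kv₀ = (10·0 + (-3)·0 + 3·1; (-3)·0 + 8·0 + (-3)·1; 3·0 + (-3)·0 + 7·1) = (3, -3, 7)
w2 = Kw1 = (10·3 + (-3)·(-3) + 3·7; (-3)·3 + 8·(-3) + (-3)·7; 3·3 + (-3)·(-3) + 7·7) = (60, -54, 67)
w3 = Kw2 = (963, -813, 811)
Kw3 = (14502, -11826, 11005)
w3·Kw3 = 963·14502 + (-813)·(-11826) + 811·11005 = 32505019; w3·w3 = 963·963 + (-813)·(-813) + 811·811 = 2246059
λ ≈ 32505019/2246059 = 14.472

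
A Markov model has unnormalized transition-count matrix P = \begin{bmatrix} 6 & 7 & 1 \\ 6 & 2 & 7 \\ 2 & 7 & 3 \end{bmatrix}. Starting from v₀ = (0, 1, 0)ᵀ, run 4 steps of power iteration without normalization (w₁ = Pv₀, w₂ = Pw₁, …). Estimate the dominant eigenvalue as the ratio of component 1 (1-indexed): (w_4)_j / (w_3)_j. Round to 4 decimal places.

w1 = Pv₀ = (7, 2, 7)
w2 = Pw1 = (63, 95, 49)
w3 = Pw2 = (1092, 911, 938)
w4 = Pw3 = (13867, 14940, 11375)
Ratio at component: 13867 / 1092 = 12.6987

λ ≈ 12.6987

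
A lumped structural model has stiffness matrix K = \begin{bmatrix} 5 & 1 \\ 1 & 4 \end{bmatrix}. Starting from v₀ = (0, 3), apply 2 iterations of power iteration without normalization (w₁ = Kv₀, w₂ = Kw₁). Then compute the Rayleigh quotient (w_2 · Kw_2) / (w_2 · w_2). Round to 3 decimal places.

5.046

w1 = Kv₀ = (5·0 + 1·3; 1·0 + 4·3) = (3, 12)
w2 = Kw1 = (5·3 + 1·12; 1·3 + 4·12) = (27, 51)
Kw2 = (186, 231)
w2·Kw2 = 27·186 + 51·231 = 16803; w2·w2 = 27·27 + 51·51 = 3330
λ ≈ 16803/3330 = 5.046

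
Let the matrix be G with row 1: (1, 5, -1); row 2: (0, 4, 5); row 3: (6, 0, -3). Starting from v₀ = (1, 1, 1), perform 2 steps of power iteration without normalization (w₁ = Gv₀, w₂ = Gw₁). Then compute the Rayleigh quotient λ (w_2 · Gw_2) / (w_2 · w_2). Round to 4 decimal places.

6.3921

w1 = Gv₀ = (1·1 + 5·1 + (-1)·1; 0·1 + 4·1 + 5·1; 6·1 + 0·1 + (-3)·1) = (5, 9, 3)
w2 = Gw1 = (1·5 + 5·9 + (-1)·3; 0·5 + 4·9 + 5·3; 6·5 + 0·9 + (-3)·3) = (47, 51, 21)
Gw2 = (281, 309, 219)
w2·Gw2 = 47·281 + 51·309 + 21·219 = 33565; w2·w2 = 47·47 + 51·51 + 21·21 = 5251
λ ≈ 33565/5251 = 6.3921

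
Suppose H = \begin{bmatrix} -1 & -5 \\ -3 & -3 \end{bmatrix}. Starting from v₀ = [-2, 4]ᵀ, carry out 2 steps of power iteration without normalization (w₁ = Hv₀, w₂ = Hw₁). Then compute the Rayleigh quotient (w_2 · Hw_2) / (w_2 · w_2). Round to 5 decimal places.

w1 = Hv₀ = (-18, -6)
w2 = Hw1 = (48, 72)
Hw2 = (-408, -360)
w2·Hw2 = 48·(-408) + 72·(-360) = -45504; w2·w2 = 48·48 + 72·72 = 7488
λ ≈ -45504/7488 = -6.07692

λ ≈ -6.07692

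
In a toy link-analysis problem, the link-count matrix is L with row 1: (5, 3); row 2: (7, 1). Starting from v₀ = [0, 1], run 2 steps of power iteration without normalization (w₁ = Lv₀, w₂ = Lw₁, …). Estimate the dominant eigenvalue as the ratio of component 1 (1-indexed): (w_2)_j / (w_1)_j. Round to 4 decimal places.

6.0000

w1 = Lv₀ = (5·0 + 3·1; 7·0 + 1·1) = (3, 1)
w2 = Lw1 = (5·3 + 3·1; 7·3 + 1·1) = (18, 22)
Ratio at component: 18 / 3 = 6.0000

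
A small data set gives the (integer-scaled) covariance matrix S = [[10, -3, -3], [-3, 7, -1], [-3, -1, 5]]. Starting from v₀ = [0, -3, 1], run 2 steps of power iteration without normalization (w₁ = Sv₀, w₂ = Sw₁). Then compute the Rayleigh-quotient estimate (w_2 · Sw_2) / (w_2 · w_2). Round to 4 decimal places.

w1 = Sv₀ = (10·0 + (-3)·(-3) + (-3)·1; (-3)·0 + 7·(-3) + (-1)·1; (-3)·0 + (-1)·(-3) + 5·1) = (6, -22, 8)
w2 = Sw1 = (10·6 + (-3)·(-22) + (-3)·8; (-3)·6 + 7·(-22) + (-1)·8; (-3)·6 + (-1)·(-22) + 5·8) = (102, -180, 44)
Sw2 = (1428, -1610, 94)
w2·Sw2 = 102·1428 + (-180)·(-1610) + 44·94 = 439592; w2·w2 = 102·102 + (-180)·(-180) + 44·44 = 44740
λ ≈ 439592/44740 = 9.8255

9.8255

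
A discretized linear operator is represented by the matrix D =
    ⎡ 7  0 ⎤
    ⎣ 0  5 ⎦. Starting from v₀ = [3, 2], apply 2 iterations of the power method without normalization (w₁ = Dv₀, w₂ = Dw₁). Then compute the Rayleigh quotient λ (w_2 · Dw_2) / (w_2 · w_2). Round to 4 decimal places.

w1 = Dv₀ = (21, 10)
w2 = Dw1 = (147, 50)
Dw2 = (1029, 250)
w2·Dw2 = 147·1029 + 50·250 = 163763; w2·w2 = 147·147 + 50·50 = 24109
λ ≈ 163763/24109 = 6.7926

λ ≈ 6.7926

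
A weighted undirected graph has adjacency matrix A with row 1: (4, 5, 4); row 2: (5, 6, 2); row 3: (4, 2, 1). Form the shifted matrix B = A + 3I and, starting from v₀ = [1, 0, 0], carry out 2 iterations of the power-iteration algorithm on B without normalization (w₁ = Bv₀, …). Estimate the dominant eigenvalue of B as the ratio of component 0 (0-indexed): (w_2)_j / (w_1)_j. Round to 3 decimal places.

μ ≈ 12.857

B = A + 3I has rows (7, 5, 4); (5, 9, 2); (4, 2, 4)
w1 = Bv₀ = (7, 5, 4)
w2 = Bw1 = (90, 88, 54)
Ratio: 90/7 = 12.857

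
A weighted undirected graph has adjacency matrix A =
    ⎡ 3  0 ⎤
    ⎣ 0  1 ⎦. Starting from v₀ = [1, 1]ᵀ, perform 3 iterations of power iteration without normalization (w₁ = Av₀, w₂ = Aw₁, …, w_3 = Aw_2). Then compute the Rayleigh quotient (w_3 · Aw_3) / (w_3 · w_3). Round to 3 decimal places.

λ ≈ 2.997

w1 = Av₀ = (3, 1)
w2 = Aw1 = (9, 1)
w3 = Aw2 = (27, 1)
Aw3 = (81, 1)
w3·Aw3 = 27·81 + 1·1 = 2188; w3·w3 = 27·27 + 1·1 = 730
λ ≈ 2188/730 = 2.997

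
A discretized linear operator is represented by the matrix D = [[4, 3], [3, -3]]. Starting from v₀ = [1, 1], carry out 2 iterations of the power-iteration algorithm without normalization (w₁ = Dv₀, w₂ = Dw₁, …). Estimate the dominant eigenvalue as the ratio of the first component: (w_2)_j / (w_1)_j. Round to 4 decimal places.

w1 = Dv₀ = (7, 0)
w2 = Dw1 = (28, 21)
Ratio at component: 28 / 7 = 4.0000

4.0000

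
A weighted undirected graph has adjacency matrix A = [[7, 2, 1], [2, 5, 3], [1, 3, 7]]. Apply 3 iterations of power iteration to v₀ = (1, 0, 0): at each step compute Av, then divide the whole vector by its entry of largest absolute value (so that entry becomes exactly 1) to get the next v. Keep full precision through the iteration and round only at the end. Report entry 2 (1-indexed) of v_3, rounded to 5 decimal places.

0.67035

Av0 = (7.000000, 2.000000, 1.000000); divide by 7.000000 → v1 = (1.000000, 0.285714, 0.142857)
Av1 = (7.714286, 3.857143, 2.857143); divide by 7.714286 → v2 = (1.000000, 0.500000, 0.370370)
Av2 = (8.370370, 5.611111, 5.092593); divide by 8.370370 → v3 = (1.000000, 0.670354, 0.608407)
Requested entry of v3: 303/452 = 0.67035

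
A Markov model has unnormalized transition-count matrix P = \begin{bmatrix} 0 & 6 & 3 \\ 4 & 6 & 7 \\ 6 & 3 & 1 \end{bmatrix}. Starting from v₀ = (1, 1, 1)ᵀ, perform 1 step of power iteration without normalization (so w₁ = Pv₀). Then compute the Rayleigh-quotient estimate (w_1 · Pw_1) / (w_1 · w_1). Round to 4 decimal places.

λ ≈ 12.4979

w1 = Pv₀ = (9, 17, 10)
Pw1 = (132, 208, 115)
w1·Pw1 = 9·132 + 17·208 + 10·115 = 5874; w1·w1 = 9·9 + 17·17 + 10·10 = 470
λ ≈ 5874/470 = 12.4979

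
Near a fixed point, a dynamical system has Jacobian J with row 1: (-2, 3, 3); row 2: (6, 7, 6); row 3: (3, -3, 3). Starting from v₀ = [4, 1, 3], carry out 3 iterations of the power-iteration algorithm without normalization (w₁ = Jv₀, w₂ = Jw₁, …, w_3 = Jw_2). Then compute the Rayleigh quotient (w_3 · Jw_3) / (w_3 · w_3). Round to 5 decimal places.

λ ≈ 6.99601

w1 = Jv₀ = (4, 49, 18)
w2 = Jw1 = (193, 475, -81)
w3 = Jw2 = (796, 3997, -1089)
Jw3 = (7132, 26221, -12870)
w3·Jw3 = 796·7132 + 3997·26221 + (-1089)·(-12870) = 124497839; w3·w3 = 796·796 + 3997·3997 + (-1089)·(-1089) = 17795546
λ ≈ 124497839/17795546 = 6.99601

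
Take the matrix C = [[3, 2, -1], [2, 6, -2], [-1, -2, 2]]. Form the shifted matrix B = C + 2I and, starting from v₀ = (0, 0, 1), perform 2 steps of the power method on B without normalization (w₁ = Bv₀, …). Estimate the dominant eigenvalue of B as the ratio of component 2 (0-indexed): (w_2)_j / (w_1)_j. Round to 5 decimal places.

μ ≈ 5.25000

B = C + 2I has rows (5, 2, -1); (2, 8, -2); (-1, -2, 4)
w1 = Bv₀ = (-1, -2, 4)
w2 = Bw1 = (-13, -26, 21)
Ratio: 21/4 = 5.25000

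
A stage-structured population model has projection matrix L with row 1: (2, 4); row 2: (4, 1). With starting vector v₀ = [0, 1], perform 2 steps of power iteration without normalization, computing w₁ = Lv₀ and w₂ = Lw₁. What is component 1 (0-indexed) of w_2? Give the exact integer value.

17

w1 = Lv₀ = (4, 1)
w2 = Lw1 = (12, 17)
The requested component of w2 is 17.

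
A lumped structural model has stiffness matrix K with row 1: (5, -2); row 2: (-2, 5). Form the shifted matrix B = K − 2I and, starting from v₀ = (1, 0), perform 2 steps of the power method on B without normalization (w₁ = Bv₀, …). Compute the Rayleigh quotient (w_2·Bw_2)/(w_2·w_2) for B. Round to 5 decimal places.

B = K − 2I has rows (3, -2); (-2, 3)
w1 = Bv₀ = (3·1 + (-2)·0; (-2)·1 + 3·0) = (3, -2)
w2 = Bw1 = (3·3 + (-2)·(-2); (-2)·3 + 3·(-2)) = (13, -12)
Bw2 = (63, -62)
w2·Bw2 = 1563; w2·w2 = 313; μ ≈ 1563/313 = 4.99361

4.99361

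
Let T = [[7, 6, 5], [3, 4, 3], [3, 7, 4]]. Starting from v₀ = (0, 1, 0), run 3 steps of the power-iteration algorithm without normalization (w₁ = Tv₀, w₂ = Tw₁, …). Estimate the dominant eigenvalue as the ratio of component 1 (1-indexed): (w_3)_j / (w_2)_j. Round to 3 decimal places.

λ ≈ 13.931

w1 = Tv₀ = (7·0 + 6·1 + 5·0; 3·0 + 4·1 + 3·0; 3·0 + 7·1 + 4·0) = (6, 4, 7)
w2 = Tw1 = (7·6 + 6·4 + 5·7; 3·6 + 4·4 + 3·7; 3·6 + 7·4 + 4·7) = (101, 55, 74)
w3 = Tw2 = (1407, 745, 984)
Ratio at component: 1407 / 101 = 13.931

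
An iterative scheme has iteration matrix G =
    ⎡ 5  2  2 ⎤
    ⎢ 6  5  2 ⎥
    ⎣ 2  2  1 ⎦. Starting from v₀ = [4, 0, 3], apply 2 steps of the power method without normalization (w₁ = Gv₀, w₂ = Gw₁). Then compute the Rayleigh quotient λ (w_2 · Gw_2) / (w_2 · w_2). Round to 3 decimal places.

λ ≈ 9.542

w1 = Gv₀ = (5·4 + 2·0 + 2·3; 6·4 + 5·0 + 2·3; 2·4 + 2·0 + 1·3) = (26, 30, 11)
w2 = Gw1 = (5·26 + 2·30 + 2·11; 6·26 + 5·30 + 2·11; 2·26 + 2·30 + 1·11) = (212, 328, 123)
Gw2 = (1962, 3158, 1203)
w2·Gw2 = 212·1962 + 328·3158 + 123·1203 = 1599737; w2·w2 = 212·212 + 328·328 + 123·123 = 167657
λ ≈ 1599737/167657 = 9.542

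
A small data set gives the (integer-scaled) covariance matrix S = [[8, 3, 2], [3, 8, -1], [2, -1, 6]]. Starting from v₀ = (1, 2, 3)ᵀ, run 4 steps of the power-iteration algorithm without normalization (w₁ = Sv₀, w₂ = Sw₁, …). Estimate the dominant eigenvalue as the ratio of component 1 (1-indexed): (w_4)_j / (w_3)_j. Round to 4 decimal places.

10.9714

w1 = Sv₀ = (20, 16, 18)
w2 = Sw1 = (244, 170, 132)
w3 = Sw2 = (2726, 1960, 1110)
w4 = Sw3 = (29908, 22748, 10152)
Ratio at component: 29908 / 2726 = 10.9714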